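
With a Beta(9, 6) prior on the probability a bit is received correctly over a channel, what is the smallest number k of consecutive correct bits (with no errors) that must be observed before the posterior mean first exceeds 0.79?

After k correct bits and 0 errors the posterior is Beta(9+k, 6), with mean (9+k)/(9+6+k).
Set (9+k)/(15+k) > 0.79 and solve: k > (0.79·15 − 9)/(1 − 0.79) = 13.571.
The smallest integer exceeding 13.571 is 14.

k = 14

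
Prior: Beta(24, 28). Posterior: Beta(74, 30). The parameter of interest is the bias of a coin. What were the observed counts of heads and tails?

Under Beta–binomial conjugacy the posterior parameters are (α+s, β+f).
Match parameters: s=74−24=50, f=30−28=2.

50 heads and 2 tails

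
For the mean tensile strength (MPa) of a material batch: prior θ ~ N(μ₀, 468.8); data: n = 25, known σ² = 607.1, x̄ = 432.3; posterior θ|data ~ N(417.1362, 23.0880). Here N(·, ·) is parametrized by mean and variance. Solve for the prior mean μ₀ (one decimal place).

The posterior mean is a precision-weighted average: μ_n = (τ₀μ₀ + τ_data·x̄)/(τ₀+τ_data), with τ₀=1/σ₀² and τ_data=n/σ².
Here τ₀ = 1/468.8 = 0.002133 and τ_data = 25/607.1 = 0.041179, so τ_n = 0.043312.
Rearranging for μ₀: μ₀ = (μ_n·τ_n − τ_data·x̄)/τ₀ = (417.1362·0.043312 − 0.041179·432.3) / 0.002133 = 0.265321/0.002133 ≈ 124.4.

μ₀ = 124.4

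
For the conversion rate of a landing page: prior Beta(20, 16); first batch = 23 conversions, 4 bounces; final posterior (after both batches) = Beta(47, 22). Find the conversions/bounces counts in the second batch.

Sequential conjugate updates are equivalent to a single update on the pooled data, so total successes = posterior α − prior α and total failures = posterior β − prior β.
Total across both batches: 47−20=27 conversions, 22−16=6 bounces.
Subtract the first batch: 27−23=4 conversions and 6−4=2 bounces.

4 conversions and 2 bounces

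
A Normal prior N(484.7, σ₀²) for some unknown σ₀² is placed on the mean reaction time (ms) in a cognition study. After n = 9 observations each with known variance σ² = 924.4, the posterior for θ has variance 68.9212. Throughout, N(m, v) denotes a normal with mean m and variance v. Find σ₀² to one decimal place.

σ₀² = 209.5

For the Normal–Normal model with known σ², precisions add: τ_n = τ₀ + n/σ².
So 1/σ₀² = 1/68.9212 − 9/924.4 = 0.014509 − 0.009736 = 0.004773.
Hence σ₀² = 1/0.004773 ≈ 209.5.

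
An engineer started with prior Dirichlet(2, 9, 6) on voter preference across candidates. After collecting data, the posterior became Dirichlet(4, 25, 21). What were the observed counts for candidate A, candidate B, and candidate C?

counts (2, 16, 15)

For a Dirichlet(α) prior with multinomial counts c, the posterior is Dirichlet(α + c) componentwise.
Counts are posterior − prior componentwise: 4−2=2, 25−9=16, 21−6=15.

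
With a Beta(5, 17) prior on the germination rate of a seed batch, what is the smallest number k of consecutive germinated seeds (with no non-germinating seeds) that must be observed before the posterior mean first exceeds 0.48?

k = 11

After k germinated seeds and 0 non-germinating seeds the posterior is Beta(5+k, 17), with mean (5+k)/(5+17+k).
Set (5+k)/(22+k) > 0.48 and solve: k > (0.48·22 − 5)/(1 − 0.48) = 10.692.
The smallest integer exceeding 10.692 is 11, and checking k=11: (16)/(33) = 0.4848 > 0.48.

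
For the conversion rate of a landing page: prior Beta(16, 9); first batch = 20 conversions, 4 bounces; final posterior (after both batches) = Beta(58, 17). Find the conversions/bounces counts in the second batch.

Because Beta–binomial updating is additive in the counts, the combined data contributed (α_post−α_prior, β_post−β_prior) successes and failures.
Total across both batches: 58−16=42 conversions, 17−9=8 bounces.
Subtract the first batch: 42−20=22 conversions and 8−4=4 bounces.

22 conversions and 4 bounces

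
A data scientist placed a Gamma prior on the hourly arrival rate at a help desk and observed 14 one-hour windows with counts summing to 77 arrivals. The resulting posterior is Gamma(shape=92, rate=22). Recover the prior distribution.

Gamma(shape=15, rate=8)

A Gamma(α, β) prior (rate parametrization) on a Poisson rate with n observations summing to S gives posterior Gamma(α+S, β+n).
So α = 92 − 77 = 15 and β = 22 − 14 = 8.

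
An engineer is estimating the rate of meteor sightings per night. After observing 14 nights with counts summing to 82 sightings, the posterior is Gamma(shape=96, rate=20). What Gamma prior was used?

Gamma(shape=14, rate=6)

Gamma–Poisson conjugacy: posterior shape = α + Σxᵢ, posterior rate = β + n.
So α = 96 − 82 = 14 and β = 20 − 14 = 6.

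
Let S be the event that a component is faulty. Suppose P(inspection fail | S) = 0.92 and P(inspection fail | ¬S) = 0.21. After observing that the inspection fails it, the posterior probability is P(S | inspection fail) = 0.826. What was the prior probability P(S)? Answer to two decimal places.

In odds form, posterior odds = prior odds × likelihood ratio, so prior odds = posterior odds ÷ LR.
Posterior odds = 0.826/(1−0.826) = 4.7471. LR = 0.92/0.21 = 4.3810.
Prior odds = 4.7471/4.3810 = 1.0836, so P(S) = 1.0836/(1+1.0836) ≈ 0.52.

P(S) = 0.52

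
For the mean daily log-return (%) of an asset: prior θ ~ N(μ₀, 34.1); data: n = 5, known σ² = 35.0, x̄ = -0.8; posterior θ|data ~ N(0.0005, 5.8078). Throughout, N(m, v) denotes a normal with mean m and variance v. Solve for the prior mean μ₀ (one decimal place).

The posterior mean is a precision-weighted average: μ_n = (τ₀μ₀ + τ_data·x̄)/(τ₀+τ_data), with τ₀=1/σ₀² and τ_data=n/σ².
Here τ₀ = 1/34.1 = 0.029326 and τ_data = 5/35.0 = 0.142857, so τ_n = 0.172183.
Rearranging for μ₀: μ₀ = (μ_n·τ_n − τ_data·x̄)/τ₀ = (0.0005·0.172183 − 0.142857·-0.8) / 0.029326 = 0.114372/0.029326 ≈ 3.9.

μ₀ = 3.9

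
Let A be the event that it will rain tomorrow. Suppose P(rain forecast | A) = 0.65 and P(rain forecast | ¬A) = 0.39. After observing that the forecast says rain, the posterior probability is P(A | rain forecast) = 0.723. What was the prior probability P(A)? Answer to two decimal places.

Bayes' rule in odds form gives O(A|E) = O(A)·[P(E|A)/P(E|¬A)], hence O(A) = O(A|E)/LR.
Posterior odds = 0.723/(1−0.723) = 2.6101. LR = 0.65/0.39 = 1.6667.
Prior odds = 2.6101/1.6667 = 1.5660, so P(A) = 1.5660/(1+1.5660) ≈ 0.61.

P(A) = 0.61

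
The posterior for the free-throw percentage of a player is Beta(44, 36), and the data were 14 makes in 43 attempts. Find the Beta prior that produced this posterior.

Beta(30, 7)

Beta is conjugate to the binomial likelihood: posterior = Beta(α+s, β+f).
Subtract the data counts: 44−14=30, 36−29=7.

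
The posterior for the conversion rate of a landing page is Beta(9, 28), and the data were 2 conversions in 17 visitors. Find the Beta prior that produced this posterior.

Beta(7, 13)

A Beta(α, β) prior with s successes and f failures in binomial data gives a Beta(α+s, β+f) posterior.
Subtract the data counts: 9−2=7, 28−15=13.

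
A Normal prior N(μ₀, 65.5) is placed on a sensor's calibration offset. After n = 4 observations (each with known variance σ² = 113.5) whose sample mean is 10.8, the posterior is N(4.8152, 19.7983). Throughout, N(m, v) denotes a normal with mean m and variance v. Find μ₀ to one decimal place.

The posterior mean is a precision-weighted average: μ_n = (τ₀μ₀ + τ_data·x̄)/(τ₀+τ_data), with τ₀=1/σ₀² and τ_data=n/σ².
Here τ₀ = 1/65.5 = 0.015267 and τ_data = 4/113.5 = 0.035242, so τ_n = 0.050509.
Rearranging for μ₀: μ₀ = (μ_n·τ_n − τ_data·x̄)/τ₀ = (4.8152·0.050509 − 0.035242·10.8) / 0.015267 = -0.137403/0.015267 ≈ -9.0.

μ₀ = -9.0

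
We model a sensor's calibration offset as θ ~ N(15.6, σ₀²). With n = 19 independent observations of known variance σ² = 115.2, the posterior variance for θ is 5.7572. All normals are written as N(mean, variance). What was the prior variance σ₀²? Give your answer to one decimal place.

σ₀² = 114.1

For the Normal–Normal model with known σ², precisions add: τ_n = τ₀ + n/σ².
So 1/σ₀² = 1/5.7572 − 19/115.2 = 0.173696 − 0.164931 = 0.008765.
Hence σ₀² = 1/0.008765 ≈ 114.1.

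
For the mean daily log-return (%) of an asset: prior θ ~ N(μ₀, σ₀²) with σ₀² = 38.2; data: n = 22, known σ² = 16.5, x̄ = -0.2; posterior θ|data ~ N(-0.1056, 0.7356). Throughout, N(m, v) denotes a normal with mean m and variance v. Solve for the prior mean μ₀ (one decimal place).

μ₀ = 4.7

The posterior mean is a precision-weighted average: μ_n = (τ₀μ₀ + τ_data·x̄)/(τ₀+τ_data), with τ₀=1/σ₀² and τ_data=n/σ².
Here τ₀ = 1/38.2 = 0.026178 and τ_data = 22/16.5 = 1.333333, so τ_n = 1.359511.
Rearranging for μ₀: μ₀ = (μ_n·τ_n − τ_data·x̄)/τ₀ = (-0.1056·1.359511 − 1.333333·-0.2) / 0.026178 = 0.123102/0.026178 ≈ 4.7.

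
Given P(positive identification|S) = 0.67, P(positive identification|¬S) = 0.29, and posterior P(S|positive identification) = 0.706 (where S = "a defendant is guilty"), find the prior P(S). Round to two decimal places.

P(S) = 0.51

In odds form, posterior odds = prior odds × likelihood ratio, so prior odds = posterior odds ÷ LR.
Posterior odds = 0.706/(1−0.706) = 2.4014. LR = 0.67/0.29 = 2.3103.
Prior odds = 2.4014/2.3103 = 1.0394, so P(S) = 1.0394/(1+1.0394) ≈ 0.51.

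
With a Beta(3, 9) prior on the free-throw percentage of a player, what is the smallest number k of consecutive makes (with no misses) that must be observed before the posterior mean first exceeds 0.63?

After k makes and 0 misses the posterior is Beta(3+k, 9), with mean (3+k)/(3+9+k).
Set (3+k)/(12+k) > 0.63 and solve: k > (0.63·12 − 3)/(1 − 0.63) = 12.324.
The smallest integer exceeding 12.324 is 13, and checking k=13: (16)/(25) = 0.6400 > 0.63.

k = 13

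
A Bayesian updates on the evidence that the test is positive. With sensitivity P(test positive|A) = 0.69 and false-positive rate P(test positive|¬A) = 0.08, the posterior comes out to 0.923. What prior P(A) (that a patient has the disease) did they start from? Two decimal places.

P(A) = 0.58

Bayes' rule in odds form gives O(A|E) = O(A)·[P(E|A)/P(E|¬A)], hence O(A) = O(A|E)/LR.
Posterior odds = 0.923/(1−0.923) = 11.9870. LR = 0.69/0.08 = 8.6250.
Prior odds = 11.9870/8.6250 = 1.3898, so P(A) = 1.3898/(1+1.3898) ≈ 0.58.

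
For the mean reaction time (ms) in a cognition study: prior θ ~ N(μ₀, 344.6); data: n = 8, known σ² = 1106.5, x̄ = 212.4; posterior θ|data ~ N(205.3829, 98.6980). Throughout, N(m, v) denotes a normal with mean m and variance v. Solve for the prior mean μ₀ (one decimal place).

The posterior mean is a precision-weighted average: μ_n = (τ₀μ₀ + τ_data·x̄)/(τ₀+τ_data), with τ₀=1/σ₀² and τ_data=n/σ².
Here τ₀ = 1/344.6 = 0.002902 and τ_data = 8/1106.5 = 0.007230, so τ_n = 0.010132.
Rearranging for μ₀: μ₀ = (μ_n·τ_n − τ_data·x̄)/τ₀ = (205.3829·0.010132 − 0.007230·212.4) / 0.002902 = 0.545288/0.002902 ≈ 187.9.

μ₀ = 187.9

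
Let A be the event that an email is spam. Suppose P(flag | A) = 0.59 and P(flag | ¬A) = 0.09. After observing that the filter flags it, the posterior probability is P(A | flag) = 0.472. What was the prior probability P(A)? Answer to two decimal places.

P(A) = 0.12

In odds form, posterior odds = prior odds × likelihood ratio, so prior odds = posterior odds ÷ LR.
Posterior odds = 0.472/(1−0.472) = 0.8939. LR = 0.59/0.09 = 6.5556.
Prior odds = 0.8939/6.5556 = 0.1364, so P(A) = 0.1364/(1+0.1364) ≈ 0.12.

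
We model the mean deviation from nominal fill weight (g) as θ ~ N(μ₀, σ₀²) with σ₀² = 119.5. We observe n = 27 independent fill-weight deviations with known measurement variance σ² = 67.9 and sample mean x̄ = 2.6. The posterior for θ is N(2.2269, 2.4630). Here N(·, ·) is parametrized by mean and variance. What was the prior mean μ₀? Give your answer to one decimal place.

With known observation variance, the Normal–Normal posterior has precision τ_n = τ₀ + n/σ² and mean μ_n = (τ₀μ₀ + (n/σ²)x̄)/τ_n.
Here τ₀ = 1/119.5 = 0.008368 and τ_data = 27/67.9 = 0.397644, so τ_n = 0.406012.
Rearranging for μ₀: μ₀ = (μ_n·τ_n − τ_data·x̄)/τ₀ = (2.2269·0.406012 − 0.397644·2.6) / 0.008368 = -0.129726/0.008368 ≈ -15.5.

μ₀ = -15.5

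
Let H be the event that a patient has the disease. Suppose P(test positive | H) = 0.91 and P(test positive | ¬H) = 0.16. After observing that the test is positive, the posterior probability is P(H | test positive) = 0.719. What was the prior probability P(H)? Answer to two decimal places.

In odds form, posterior odds = prior odds × likelihood ratio, so prior odds = posterior odds ÷ LR.
Posterior odds = 0.719/(1−0.719) = 2.5587. LR = 0.91/0.16 = 5.6875.
Prior odds = 2.5587/5.6875 = 0.4499, so P(H) = 0.4499/(1+0.4499) ≈ 0.31.

P(H) = 0.31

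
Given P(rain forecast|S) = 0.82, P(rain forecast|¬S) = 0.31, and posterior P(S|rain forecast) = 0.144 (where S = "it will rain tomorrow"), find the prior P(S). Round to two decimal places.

Bayes' rule in odds form gives O(S|E) = O(S)·[P(E|S)/P(E|¬S)], hence O(S) = O(S|E)/LR.
Posterior odds = 0.144/(1−0.144) = 0.1682. LR = 0.82/0.31 = 2.6452.
Prior odds = 0.1682/2.6452 = 0.0636, so P(S) = 0.0636/(1+0.0636) ≈ 0.06.

P(S) = 0.06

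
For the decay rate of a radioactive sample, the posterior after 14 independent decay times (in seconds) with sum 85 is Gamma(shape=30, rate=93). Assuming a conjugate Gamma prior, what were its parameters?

Gamma(shape=16, rate=8)

Gamma–exponential conjugacy: posterior shape = α + n, posterior rate = β + Σtᵢ.
So α = 30 − 14 = 16 and β = 93 − 85 = 8.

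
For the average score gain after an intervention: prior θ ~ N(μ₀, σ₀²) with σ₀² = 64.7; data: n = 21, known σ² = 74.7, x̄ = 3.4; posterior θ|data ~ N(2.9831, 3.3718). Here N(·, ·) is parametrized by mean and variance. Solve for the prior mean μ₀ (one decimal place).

The posterior mean is a precision-weighted average: μ_n = (τ₀μ₀ + τ_data·x̄)/(τ₀+τ_data), with τ₀=1/σ₀² and τ_data=n/σ².
Here τ₀ = 1/64.7 = 0.015456 and τ_data = 21/74.7 = 0.281124, so τ_n = 0.296580.
Rearranging for μ₀: μ₀ = (μ_n·τ_n − τ_data·x̄)/τ₀ = (2.9831·0.296580 − 0.281124·3.4) / 0.015456 = -0.071094/0.015456 ≈ -4.6.

μ₀ = -4.6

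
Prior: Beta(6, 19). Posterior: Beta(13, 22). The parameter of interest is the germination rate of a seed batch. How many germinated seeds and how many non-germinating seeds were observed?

Beta is conjugate to the binomial likelihood: posterior = Beta(a+s, b+f).
Match parameters: s=13−6=7, f=22−19=3.

7 germinated seeds and 3 non-germinating seeds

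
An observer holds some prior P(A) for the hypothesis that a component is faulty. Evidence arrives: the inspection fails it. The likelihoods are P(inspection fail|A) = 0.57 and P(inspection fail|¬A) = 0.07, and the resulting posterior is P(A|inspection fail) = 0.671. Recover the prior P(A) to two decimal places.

Bayes' rule in odds form gives O(A|E) = O(A)·[P(E|A)/P(E|¬A)], hence O(A) = O(A|E)/LR.
Posterior odds = 0.671/(1−0.671) = 2.0395. LR = 0.57/0.07 = 8.1429.
Prior odds = 2.0395/8.1429 = 0.2505, so P(A) = 0.2505/(1+0.2505) ≈ 0.20.

P(A) = 0.20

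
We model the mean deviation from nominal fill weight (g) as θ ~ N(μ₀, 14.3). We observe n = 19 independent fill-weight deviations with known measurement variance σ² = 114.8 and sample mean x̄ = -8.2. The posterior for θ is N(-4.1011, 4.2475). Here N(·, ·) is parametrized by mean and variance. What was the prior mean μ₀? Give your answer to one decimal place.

μ₀ = 5.6

The posterior mean is a precision-weighted average: μ_n = (τ₀μ₀ + τ_data·x̄)/(τ₀+τ_data), with τ₀=1/σ₀² and τ_data=n/σ².
Here τ₀ = 1/14.3 = 0.069930 and τ_data = 19/114.8 = 0.165505, so τ_n = 0.235435.
Rearranging for μ₀: μ₀ = (μ_n·τ_n − τ_data·x̄)/τ₀ = (-4.1011·0.235435 − 0.165505·-8.2) / 0.069930 = 0.391599/0.069930 ≈ 5.6.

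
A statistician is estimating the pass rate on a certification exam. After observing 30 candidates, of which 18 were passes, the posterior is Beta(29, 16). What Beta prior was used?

Beta(11, 4)

A Beta(α, β) prior with s successes and f failures in binomial data gives a Beta(α+s, β+f) posterior.
So α = 29 − 18 = 11 and β = 16 − 12 = 4.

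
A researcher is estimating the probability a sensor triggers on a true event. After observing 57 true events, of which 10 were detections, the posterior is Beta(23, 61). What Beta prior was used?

Beta is conjugate to the binomial likelihood: posterior = Beta(α+s, β+f).
So α = 23 − 10 = 13 and β = 61 − 47 = 14.

Beta(13, 14)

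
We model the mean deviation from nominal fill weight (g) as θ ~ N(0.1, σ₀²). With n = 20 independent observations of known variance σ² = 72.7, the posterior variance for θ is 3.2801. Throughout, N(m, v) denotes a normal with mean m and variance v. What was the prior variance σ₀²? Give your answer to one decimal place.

σ₀² = 33.6

Posterior precision equals prior precision plus data precision: 1/σ_n² = 1/σ₀² + n/σ².
So 1/σ₀² = 1/3.2801 − 20/72.7 = 0.304869 − 0.275103 = 0.029766.
Hence σ₀² = 1/0.029766 ≈ 33.6.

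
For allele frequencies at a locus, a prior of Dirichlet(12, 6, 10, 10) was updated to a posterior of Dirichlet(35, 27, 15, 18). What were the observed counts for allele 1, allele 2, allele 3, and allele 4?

counts (23, 21, 5, 8)

For a Dirichlet(α) prior with multinomial counts c, the posterior is Dirichlet(α + c) componentwise.
Counts are posterior − prior componentwise: 35−12=23, 27−6=21, 15−10=5, 18−10=8.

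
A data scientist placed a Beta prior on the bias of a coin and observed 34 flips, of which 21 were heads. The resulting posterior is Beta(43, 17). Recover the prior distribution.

Beta(22, 4)

A Beta(a, b) prior with s successes and f failures in binomial data gives a Beta(a+s, b+f) posterior.
So a = 43 − 21 = 22 and b = 17 − 13 = 4.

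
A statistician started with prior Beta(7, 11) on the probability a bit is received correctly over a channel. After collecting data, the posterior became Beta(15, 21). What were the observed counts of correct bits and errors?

8 correct bits and 10 errors

Under Beta–binomial conjugacy the posterior parameters are (a+s, b+f).
So s = 15 − 7 = 8 and f = 21 − 11 = 10.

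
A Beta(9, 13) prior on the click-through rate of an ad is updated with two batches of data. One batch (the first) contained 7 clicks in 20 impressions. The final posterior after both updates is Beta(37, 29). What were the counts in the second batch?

21 clicks and 3 non-clicks

Because Beta–binomial updating is additive in the counts, the combined data contributed (α_post−α_prior, β_post−β_prior) successes and failures.
Total across both batches: 37−9=28 clicks, 29−13=16 non-clicks.
Subtract the first batch: 28−7=21 clicks and 16−13=3 non-clicks.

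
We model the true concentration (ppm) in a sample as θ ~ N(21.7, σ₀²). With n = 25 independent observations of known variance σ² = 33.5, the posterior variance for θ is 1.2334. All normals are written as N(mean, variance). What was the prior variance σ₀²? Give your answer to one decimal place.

For the Normal–Normal model with known σ², precisions add: τ_n = τ₀ + n/σ².
So 1/σ₀² = 1/1.2334 − 25/33.5 = 0.810767 − 0.746269 = 0.064498.
Hence σ₀² = 1/0.064498 ≈ 15.5.

σ₀² = 15.5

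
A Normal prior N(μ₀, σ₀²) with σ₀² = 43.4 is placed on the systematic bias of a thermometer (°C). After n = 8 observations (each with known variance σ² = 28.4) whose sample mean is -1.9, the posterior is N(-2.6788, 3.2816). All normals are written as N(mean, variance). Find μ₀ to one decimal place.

With known observation variance, the Normal–Normal posterior has precision τ_n = τ₀ + n/σ² and mean μ_n = (τ₀μ₀ + (n/σ²)x̄)/τ_n.
Here τ₀ = 1/43.4 = 0.023041 and τ_data = 8/28.4 = 0.281690, so τ_n = 0.304731.
Rearranging for μ₀: μ₀ = (μ_n·τ_n − τ_data·x̄)/τ₀ = (-2.6788·0.304731 − 0.281690·-1.9) / 0.023041 = -0.281102/0.023041 ≈ -12.2.

μ₀ = -12.2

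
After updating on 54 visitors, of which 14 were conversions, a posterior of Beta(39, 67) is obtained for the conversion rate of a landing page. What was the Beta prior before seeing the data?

Under Beta–binomial conjugacy the posterior parameters are (a+s, b+f).
So a = 39 − 14 = 25 and b = 67 − 40 = 27.

Beta(25, 27)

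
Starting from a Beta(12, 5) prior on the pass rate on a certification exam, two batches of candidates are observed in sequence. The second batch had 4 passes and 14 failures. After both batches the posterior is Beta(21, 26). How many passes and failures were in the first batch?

5 passes and 7 failures

Because Beta–binomial updating is additive in the counts, the combined data contributed (α_post−α_prior, β_post−β_prior) successes and failures.
Total across both batches: 21−12=9 passes, 26−5=21 failures.
Subtract the second batch: 9−4=5 passes and 21−14=7 failures.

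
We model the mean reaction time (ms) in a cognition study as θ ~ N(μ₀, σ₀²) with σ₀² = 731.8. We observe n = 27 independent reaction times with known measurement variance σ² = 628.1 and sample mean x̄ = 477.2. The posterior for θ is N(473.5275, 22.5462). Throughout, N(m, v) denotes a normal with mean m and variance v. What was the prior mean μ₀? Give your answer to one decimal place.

μ₀ = 358.0

The posterior mean is a precision-weighted average: μ_n = (τ₀μ₀ + τ_data·x̄)/(τ₀+τ_data), with τ₀=1/σ₀² and τ_data=n/σ².
Here τ₀ = 1/731.8 = 0.001366 and τ_data = 27/628.1 = 0.042987, so τ_n = 0.044353.
Rearranging for μ₀: μ₀ = (μ_n·τ_n − τ_data·x̄)/τ₀ = (473.5275·0.044353 − 0.042987·477.2) / 0.001366 = 0.488969/0.001366 ≈ 358.0.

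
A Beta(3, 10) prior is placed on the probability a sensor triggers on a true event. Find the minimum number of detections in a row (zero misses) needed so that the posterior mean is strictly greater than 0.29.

k = 2

After k detections and 0 misses the posterior is Beta(3+k, 10), with mean (3+k)/(3+10+k).
Set (3+k)/(13+k) > 0.29 and solve: k > (0.29·13 − 3)/(1 − 0.29) = 1.085.
The smallest integer exceeding 1.085 is 2, and checking k=2: (5)/(15) = 0.3333 > 0.29.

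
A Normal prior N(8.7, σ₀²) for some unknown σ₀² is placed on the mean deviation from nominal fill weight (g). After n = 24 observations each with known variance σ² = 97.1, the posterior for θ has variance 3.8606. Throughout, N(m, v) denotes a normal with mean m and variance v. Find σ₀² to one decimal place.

σ₀² = 84.3

For the Normal–Normal model with known σ², precisions add: τ_n = τ₀ + n/σ².
So 1/σ₀² = 1/3.8606 − 24/97.1 = 0.259027 − 0.247168 = 0.011859.
Hence σ₀² = 1/0.011859 ≈ 84.3.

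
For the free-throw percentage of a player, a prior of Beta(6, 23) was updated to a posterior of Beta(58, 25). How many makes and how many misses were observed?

52 makes and 2 misses

A Beta(α, β) prior with s successes and f failures in binomial data gives a Beta(α+s, β+f) posterior.
Match parameters: s=58−6=52, f=25−23=2.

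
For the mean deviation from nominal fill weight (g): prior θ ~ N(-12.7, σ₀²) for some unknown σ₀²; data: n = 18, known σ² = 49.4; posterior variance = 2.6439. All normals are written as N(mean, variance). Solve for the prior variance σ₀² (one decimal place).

σ₀² = 72.2

For the Normal–Normal model with known σ², precisions add: τ_n = τ₀ + n/σ².
So 1/σ₀² = 1/2.6439 − 18/49.4 = 0.378229 − 0.364372 = 0.013857.
Hence σ₀² = 1/0.013857 ≈ 72.2.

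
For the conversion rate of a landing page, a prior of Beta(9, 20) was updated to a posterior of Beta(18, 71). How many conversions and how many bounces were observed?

A Beta(a, b) prior with s successes and f failures in binomial data gives a Beta(a+s, b+f) posterior.
So s = 18 − 9 = 9 and f = 71 − 20 = 51.

9 conversions and 51 bounces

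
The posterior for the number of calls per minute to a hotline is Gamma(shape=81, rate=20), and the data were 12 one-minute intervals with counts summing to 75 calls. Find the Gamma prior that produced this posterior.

Gamma(shape=6, rate=8)

A Gamma(α, β) prior (rate parametrization) on a Poisson rate with n observations summing to S gives posterior Gamma(α+S, β+n).
So α = 81 − 75 = 6 and β = 20 − 12 = 8.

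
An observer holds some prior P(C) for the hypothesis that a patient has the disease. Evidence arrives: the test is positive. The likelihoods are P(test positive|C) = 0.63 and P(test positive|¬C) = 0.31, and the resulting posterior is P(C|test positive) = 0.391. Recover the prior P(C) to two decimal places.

In odds form, posterior odds = prior odds × likelihood ratio, so prior odds = posterior odds ÷ LR.
Posterior odds = 0.391/(1−0.391) = 0.6420. LR = 0.63/0.31 = 2.0323.
Prior odds = 0.6420/2.0323 = 0.3159, so P(C) = 0.3159/(1+0.3159) ≈ 0.24.

P(C) = 0.24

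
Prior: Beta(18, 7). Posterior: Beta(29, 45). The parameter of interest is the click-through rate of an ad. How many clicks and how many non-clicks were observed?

Beta is conjugate to the binomial likelihood: posterior = Beta(a+s, b+f).
Match parameters: s=29−18=11, f=45−7=38.

11 clicks and 38 non-clicks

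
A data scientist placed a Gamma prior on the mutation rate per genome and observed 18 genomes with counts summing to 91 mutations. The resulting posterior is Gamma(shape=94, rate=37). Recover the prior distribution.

Gamma(shape=3, rate=19)

Gamma–Poisson conjugacy: posterior shape = α + Σxᵢ, posterior rate = β + n.
So α = 94 − 91 = 3 and β = 37 − 18 = 19.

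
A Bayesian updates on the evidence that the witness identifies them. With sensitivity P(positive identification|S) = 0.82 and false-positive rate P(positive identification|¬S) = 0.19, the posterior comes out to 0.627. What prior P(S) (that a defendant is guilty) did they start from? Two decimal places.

Bayes' rule in odds form gives O(S|E) = O(S)·[P(E|S)/P(E|¬S)], hence O(S) = O(S|E)/LR.
Posterior odds = 0.627/(1−0.627) = 1.6810. LR = 0.82/0.19 = 4.3158.
Prior odds = 1.6810/4.3158 = 0.3895, so P(S) = 0.3895/(1+0.3895) ≈ 0.28.

P(S) = 0.28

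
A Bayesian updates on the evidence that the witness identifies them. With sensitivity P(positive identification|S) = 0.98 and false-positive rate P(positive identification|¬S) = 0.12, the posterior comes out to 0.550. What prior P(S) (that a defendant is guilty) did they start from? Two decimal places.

In odds form, posterior odds = prior odds × likelihood ratio, so prior odds = posterior odds ÷ LR.
Posterior odds = 0.550/(1−0.550) = 1.2222. LR = 0.98/0.12 = 8.1667.
Prior odds = 1.2222/8.1667 = 0.1497, so P(S) = 0.1497/(1+0.1497) ≈ 0.13.

P(S) = 0.13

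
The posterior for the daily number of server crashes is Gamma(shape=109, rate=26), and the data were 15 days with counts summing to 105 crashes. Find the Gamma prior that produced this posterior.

A Gamma(α, β) prior (rate parametrization) on a Poisson rate with n observations summing to S gives posterior Gamma(α+S, β+n).
So α = 109 − 105 = 4 and β = 26 − 15 = 11.

Gamma(shape=4, rate=11)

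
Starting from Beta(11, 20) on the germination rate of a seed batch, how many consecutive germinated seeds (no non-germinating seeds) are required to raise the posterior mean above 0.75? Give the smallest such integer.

k = 50

After k germinated seeds and 0 non-germinating seeds the posterior is Beta(11+k, 20), with mean (11+k)/(11+20+k).
Set (11+k)/(31+k) > 0.75 and solve: k > (0.75·31 − 11)/(1 − 0.75) = 49.000.
The smallest integer exceeding 49.000 is 50, and checking k=50: (61)/(81) = 0.7531 > 0.75.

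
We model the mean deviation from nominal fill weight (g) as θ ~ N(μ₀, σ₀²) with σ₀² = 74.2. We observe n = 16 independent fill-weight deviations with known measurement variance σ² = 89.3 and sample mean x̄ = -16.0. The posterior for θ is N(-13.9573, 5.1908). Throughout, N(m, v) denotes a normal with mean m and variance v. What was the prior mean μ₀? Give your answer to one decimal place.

The posterior mean is a precision-weighted average: μ_n = (τ₀μ₀ + τ_data·x̄)/(τ₀+τ_data), with τ₀=1/σ₀² and τ_data=n/σ².
Here τ₀ = 1/74.2 = 0.013477 and τ_data = 16/89.3 = 0.179171, so τ_n = 0.192648.
Rearranging for μ₀: μ₀ = (μ_n·τ_n − τ_data·x̄)/τ₀ = (-13.9573·0.192648 − 0.179171·-16.0) / 0.013477 = 0.177890/0.013477 ≈ 13.2.

μ₀ = 13.2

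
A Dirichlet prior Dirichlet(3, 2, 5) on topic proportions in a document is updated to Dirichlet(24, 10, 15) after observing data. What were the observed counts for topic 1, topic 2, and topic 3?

For a Dirichlet(α) prior with multinomial counts c, the posterior is Dirichlet(α + c) componentwise.
Counts are posterior − prior componentwise: 24−3=21, 10−2=8, 15−5=10.

counts (21, 8, 10)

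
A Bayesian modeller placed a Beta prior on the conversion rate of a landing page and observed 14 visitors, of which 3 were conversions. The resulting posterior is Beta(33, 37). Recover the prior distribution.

Beta(30, 26)

A Beta(a, b) prior with s successes and f failures in binomial data gives a Beta(a+s, b+f) posterior.
Subtract the data counts: 33−3=30, 37−11=26.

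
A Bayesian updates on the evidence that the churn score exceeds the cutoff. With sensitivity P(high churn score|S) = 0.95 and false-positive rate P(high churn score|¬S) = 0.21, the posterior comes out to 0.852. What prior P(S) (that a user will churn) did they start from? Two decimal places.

P(S) = 0.56

Bayes' rule in odds form gives O(S|E) = O(S)·[P(E|S)/P(E|¬S)], hence O(S) = O(S|E)/LR.
Posterior odds = 0.852/(1−0.852) = 5.7568. LR = 0.95/0.21 = 4.5238.
Prior odds = 5.7568/4.5238 = 1.2726, so P(S) = 1.2726/(1+1.2726) ≈ 0.56.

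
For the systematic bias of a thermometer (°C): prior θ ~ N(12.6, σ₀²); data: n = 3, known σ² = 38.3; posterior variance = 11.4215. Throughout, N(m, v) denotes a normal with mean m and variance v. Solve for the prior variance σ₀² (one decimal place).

σ₀² = 108.4

For the Normal–Normal model with known σ², precisions add: τ_n = τ₀ + n/σ².
So 1/σ₀² = 1/11.4215 − 3/38.3 = 0.087554 − 0.078329 = 0.009225.
Hence σ₀² = 1/0.009225 ≈ 108.4.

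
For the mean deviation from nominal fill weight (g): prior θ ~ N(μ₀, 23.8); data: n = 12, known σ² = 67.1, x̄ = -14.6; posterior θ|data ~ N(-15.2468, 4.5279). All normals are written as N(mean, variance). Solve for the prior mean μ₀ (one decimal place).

μ₀ = -18.0

The posterior mean is a precision-weighted average: μ_n = (τ₀μ₀ + τ_data·x̄)/(τ₀+τ_data), with τ₀=1/σ₀² and τ_data=n/σ².
Here τ₀ = 1/23.8 = 0.042017 and τ_data = 12/67.1 = 0.178838, so τ_n = 0.220855.
Rearranging for μ₀: μ₀ = (μ_n·τ_n − τ_data·x̄)/τ₀ = (-15.2468·0.220855 − 0.178838·-14.6) / 0.042017 = -0.756297/0.042017 ≈ -18.0.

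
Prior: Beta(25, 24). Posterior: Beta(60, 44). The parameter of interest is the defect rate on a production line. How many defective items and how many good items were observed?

Beta is conjugate to the binomial likelihood: posterior = Beta(α+s, β+f).
So s = 60 − 25 = 35 and f = 44 − 24 = 20.

35 defective items and 20 good items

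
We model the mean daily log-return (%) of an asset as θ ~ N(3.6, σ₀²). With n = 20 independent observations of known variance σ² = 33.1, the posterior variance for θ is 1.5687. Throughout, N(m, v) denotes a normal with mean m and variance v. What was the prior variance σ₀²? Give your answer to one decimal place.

σ₀² = 30.1

Posterior precision equals prior precision plus data precision: 1/σ_n² = 1/σ₀² + n/σ².
So 1/σ₀² = 1/1.5687 − 20/33.1 = 0.637471 − 0.604230 = 0.033241.
Hence σ₀² = 1/0.033241 ≈ 30.1.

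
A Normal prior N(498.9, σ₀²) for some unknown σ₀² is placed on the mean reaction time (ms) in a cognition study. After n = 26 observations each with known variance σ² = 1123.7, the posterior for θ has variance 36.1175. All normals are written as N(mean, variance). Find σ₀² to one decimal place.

For the Normal–Normal model with known σ², precisions add: τ_n = τ₀ + n/σ².
So 1/σ₀² = 1/36.1175 − 26/1123.7 = 0.027687 − 0.023138 = 0.004549.
Hence σ₀² = 1/0.004549 ≈ 219.8.

σ₀² = 219.8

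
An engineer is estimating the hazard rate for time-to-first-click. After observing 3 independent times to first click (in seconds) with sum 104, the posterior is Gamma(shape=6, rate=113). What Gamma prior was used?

For an exponential likelihood with a Gamma(α, β) prior on the rate, n observations with total T give posterior Gamma(α+n, β+T).
So α = 6 − 3 = 3 and β = 113 − 104 = 9.

Gamma(shape=3, rate=9)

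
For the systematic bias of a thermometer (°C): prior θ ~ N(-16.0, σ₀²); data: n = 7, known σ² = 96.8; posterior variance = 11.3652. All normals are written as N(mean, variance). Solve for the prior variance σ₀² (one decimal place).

σ₀² = 63.8

Posterior precision equals prior precision plus data precision: 1/σ_n² = 1/σ₀² + n/σ².
So 1/σ₀² = 1/11.3652 − 7/96.8 = 0.087988 − 0.072314 = 0.015674.
Hence σ₀² = 1/0.015674 ≈ 63.8.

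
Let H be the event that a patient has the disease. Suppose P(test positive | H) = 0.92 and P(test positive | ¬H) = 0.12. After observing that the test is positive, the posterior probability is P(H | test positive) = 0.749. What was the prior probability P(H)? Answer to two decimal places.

In odds form, posterior odds = prior odds × likelihood ratio, so prior odds = posterior odds ÷ LR.
Posterior odds = 0.749/(1−0.749) = 2.9841. LR = 0.92/0.12 = 7.6667.
Prior odds = 2.9841/7.6667 = 0.3892, so P(H) = 0.3892/(1+0.3892) ≈ 0.28.

P(H) = 0.28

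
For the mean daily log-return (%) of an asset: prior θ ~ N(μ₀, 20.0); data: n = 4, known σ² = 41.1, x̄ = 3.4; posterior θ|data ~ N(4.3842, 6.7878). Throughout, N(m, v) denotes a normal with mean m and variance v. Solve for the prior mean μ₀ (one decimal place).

With known observation variance, the Normal–Normal posterior has precision τ_n = τ₀ + n/σ² and mean μ_n = (τ₀μ₀ + (n/σ²)x̄)/τ_n.
Here τ₀ = 1/20.0 = 0.050000 and τ_data = 4/41.1 = 0.097324, so τ_n = 0.147324.
Rearranging for μ₀: μ₀ = (μ_n·τ_n − τ_data·x̄)/τ₀ = (4.3842·0.147324 − 0.097324·3.4) / 0.050000 = 0.314996/0.050000 ≈ 6.3.

μ₀ = 6.3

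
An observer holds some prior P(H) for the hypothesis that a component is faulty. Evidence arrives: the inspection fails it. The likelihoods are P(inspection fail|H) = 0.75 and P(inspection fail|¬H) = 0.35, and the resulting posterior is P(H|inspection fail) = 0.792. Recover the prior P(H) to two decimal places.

P(H) = 0.64

In odds form, posterior odds = prior odds × likelihood ratio, so prior odds = posterior odds ÷ LR.
Posterior odds = 0.792/(1−0.792) = 3.8077. LR = 0.75/0.35 = 2.1429.
Prior odds = 3.8077/2.1429 = 1.7769, so P(H) = 1.7769/(1+1.7769) ≈ 0.64.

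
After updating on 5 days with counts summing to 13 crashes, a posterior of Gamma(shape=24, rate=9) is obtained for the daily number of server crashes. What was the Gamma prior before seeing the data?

Gamma(shape=11, rate=4)

A Gamma(α, β) prior (rate parametrization) on a Poisson rate with n observations summing to S gives posterior Gamma(α+S, β+n).
So α = 24 − 13 = 11 and β = 9 − 5 = 4.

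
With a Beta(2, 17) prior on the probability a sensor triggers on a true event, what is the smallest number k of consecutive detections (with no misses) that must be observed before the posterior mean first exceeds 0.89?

After k detections and 0 misses the posterior is Beta(2+k, 17), with mean (2+k)/(2+17+k).
Set (2+k)/(19+k) > 0.89 and solve: k > (0.89·19 − 2)/(1 − 0.89) = 135.545.
The smallest integer exceeding 135.545 is 136, and checking k=136: (138)/(155) = 0.8903 > 0.89.

k = 136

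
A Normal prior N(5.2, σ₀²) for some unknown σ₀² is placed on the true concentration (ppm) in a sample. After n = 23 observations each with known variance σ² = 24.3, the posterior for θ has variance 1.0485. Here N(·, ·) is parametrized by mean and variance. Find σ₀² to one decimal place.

σ₀² = 138.1

For the Normal–Normal model with known σ², precisions add: τ_n = τ₀ + n/σ².
So 1/σ₀² = 1/1.0485 − 23/24.3 = 0.953743 − 0.946502 = 0.007241.
Hence σ₀² = 1/0.007241 ≈ 138.1.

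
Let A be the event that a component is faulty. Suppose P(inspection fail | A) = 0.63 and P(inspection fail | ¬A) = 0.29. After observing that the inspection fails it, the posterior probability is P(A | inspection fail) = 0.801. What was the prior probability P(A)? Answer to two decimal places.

P(A) = 0.65

In odds form, posterior odds = prior odds × likelihood ratio, so prior odds = posterior odds ÷ LR.
Posterior odds = 0.801/(1−0.801) = 4.0251. LR = 0.63/0.29 = 2.1724.
Prior odds = 4.0251/2.1724 = 1.8528, so P(A) = 1.8528/(1+1.8528) ≈ 0.65.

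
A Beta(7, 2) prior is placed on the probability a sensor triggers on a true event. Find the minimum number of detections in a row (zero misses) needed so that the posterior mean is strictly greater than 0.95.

After k detections and 0 misses the posterior is Beta(7+k, 2), with mean (7+k)/(7+2+k).
Set (7+k)/(9+k) > 0.95 and solve: k > (0.95·9 − 7)/(1 − 0.95) = 31.000.
The smallest integer exceeding 31.000 is 32, and checking k=32: (39)/(41) = 0.9512 > 0.95.

k = 32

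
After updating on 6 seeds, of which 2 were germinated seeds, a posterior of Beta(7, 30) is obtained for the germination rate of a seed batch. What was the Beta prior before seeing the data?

A Beta(a, b) prior with s successes and f failures in binomial data gives a Beta(a+s, b+f) posterior.
Subtract the data counts: 7−2=5, 30−4=26.

Beta(5, 26)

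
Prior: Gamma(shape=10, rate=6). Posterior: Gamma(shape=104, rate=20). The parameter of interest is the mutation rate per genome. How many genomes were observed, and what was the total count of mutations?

A Gamma(α, β) prior (rate parametrization) on a Poisson rate with n observations summing to S gives posterior Gamma(α+S, β+n).
Matching: Σxᵢ = 104 − 10 = 94 and n = 20 − 6 = 14.

n = 14 genomes with total 94 mutations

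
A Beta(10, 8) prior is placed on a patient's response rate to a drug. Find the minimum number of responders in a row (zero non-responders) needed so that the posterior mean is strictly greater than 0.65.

k = 5

After k responders and 0 non-responders the posterior is Beta(10+k, 8), with mean (10+k)/(10+8+k).
Set (10+k)/(18+k) > 0.65 and solve: k > (0.65·18 − 10)/(1 − 0.65) = 4.857.
The smallest integer exceeding 4.857 is 5.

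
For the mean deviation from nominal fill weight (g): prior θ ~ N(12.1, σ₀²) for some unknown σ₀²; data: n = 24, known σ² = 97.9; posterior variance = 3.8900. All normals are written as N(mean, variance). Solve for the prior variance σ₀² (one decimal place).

Posterior precision equals prior precision plus data precision: 1/σ_n² = 1/σ₀² + n/σ².
So 1/σ₀² = 1/3.8900 − 24/97.9 = 0.257069 − 0.245148 = 0.011921.
Hence σ₀² = 1/0.011921 ≈ 83.9.

σ₀² = 83.9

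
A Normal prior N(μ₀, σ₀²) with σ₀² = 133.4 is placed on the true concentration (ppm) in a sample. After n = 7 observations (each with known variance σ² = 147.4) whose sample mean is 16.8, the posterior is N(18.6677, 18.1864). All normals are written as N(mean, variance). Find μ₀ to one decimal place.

With known observation variance, the Normal–Normal posterior has precision τ_n = τ₀ + n/σ² and mean μ_n = (τ₀μ₀ + (n/σ²)x̄)/τ_n.
Here τ₀ = 1/133.4 = 0.007496 and τ_data = 7/147.4 = 0.047490, so τ_n = 0.054986.
Rearranging for μ₀: μ₀ = (μ_n·τ_n − τ_data·x̄)/τ₀ = (18.6677·0.054986 − 0.047490·16.8) / 0.007496 = 0.228630/0.007496 ≈ 30.5.

μ₀ = 30.5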